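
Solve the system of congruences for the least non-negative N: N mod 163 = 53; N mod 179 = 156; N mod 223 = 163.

From N ≡ 53 (mod 163) write N = 53 + 163t. Substituting into N ≡ 156 (mod 179) gives 163t ≡ 103 (mod 179), and since 163⁻¹ ≡ 123 (mod 179), t ≡ 139. Hence N ≡ 53 + 163·139 = 22710 (mod 29177).
From N ≡ 22710 (mod 29177) write N = 22710 + 29177t. Substituting into N ≡ 163 (mod 223) gives 29177t ≡ 199 (mod 223), and since 187⁻¹ ≡ 192 (mod 223), t ≡ 75. Hence N ≡ 22710 + 29177·75 = 2210985 (mod 6506471).

2210985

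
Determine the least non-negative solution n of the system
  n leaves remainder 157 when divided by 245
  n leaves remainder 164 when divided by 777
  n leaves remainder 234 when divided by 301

675377

gcd(245, 777) = 7 and 7 | (164 − 157), so the pair is consistent; merging gives n ≡ 22697 (mod 27195), where 27195 = lcm(245, 777).
gcd(27195, 301) = 7 and 7 | (234 − 22697), so the pair is consistent; merging gives n ≡ 675377 (mod 1169385), where 1169385 = lcm(27195, 301).
The solution is unique modulo lcm(245, 777, 301) = 1169385.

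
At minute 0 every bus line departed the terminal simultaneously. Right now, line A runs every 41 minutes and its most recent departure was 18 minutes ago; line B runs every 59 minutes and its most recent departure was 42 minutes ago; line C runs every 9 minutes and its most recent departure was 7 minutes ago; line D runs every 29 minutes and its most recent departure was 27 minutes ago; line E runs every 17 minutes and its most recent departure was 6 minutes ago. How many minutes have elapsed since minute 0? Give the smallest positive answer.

9399391

The moduli are pairwise coprime; N = 41·59·9·29·17 = 10733103.
N/41 = 261783; 261783 ≡ 39 (mod 41); 39·20 ≡ 1, so inverse 20.
N/59 = 181917; 181917 ≡ 20 (mod 59); 20·3 ≡ 1, so inverse 3.
N/9 = 1192567; 1192567 ≡ 4 (mod 9); 4·7 ≡ 1, so inverse 7.
N/29 = 370107; 370107 ≡ 9 (mod 29); 9·13 ≡ 1, so inverse 13.
N/17 = 631359; 631359 ≡ 13 (mod 17); 13·4 ≡ 1, so inverse 4.
t ≡ 18·261783·20 + 42·181917·3 + 7·1192567·7 + 27·370107·13 + 6·631359·4 = 320659378.
320659378 mod 10733103 = 9399391.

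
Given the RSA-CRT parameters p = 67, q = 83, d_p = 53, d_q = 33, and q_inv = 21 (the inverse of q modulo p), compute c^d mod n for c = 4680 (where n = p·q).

3156

m₁ = c^(d_p) mod p: c ≡ 57 (mod 67), and 57^53 mod 67 = 7.
m₂ = c^(d_q) mod q: c ≡ 32 (mod 83), and 32^33 mod 83 = 2.
h = q_inv·(m₁ − m₂) mod p = 21·(7 − 2) mod 67 = 38.
m = m₂ + h·q = 2 + 38·83 = 3156.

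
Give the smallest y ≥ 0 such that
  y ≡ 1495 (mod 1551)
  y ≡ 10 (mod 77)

gcd(1551, 77) = 11 and 11 | (10 − 1495), so the pair is consistent; merging gives y ≡ 9250 (mod 10857), where 10857 = lcm(1551, 77).
The solution is unique modulo lcm(1551, 77) = 10857.

9250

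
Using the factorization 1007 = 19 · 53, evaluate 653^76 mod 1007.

254

Mod 19: 653 ≡ 7; by Fermat, exponent reduces to 76 mod 18 = 4; 7^4 ≡ 7 (mod 19).
Mod 53: 653 ≡ 17; by Fermat, exponent reduces to 76 mod 52 = 24; 17^24 ≡ 42 (mod 53).
Combine by CRT: x ≡ 7 (mod 19), x ≡ 42 (mod 53) ⇒ x ≡ 254 (mod 1007).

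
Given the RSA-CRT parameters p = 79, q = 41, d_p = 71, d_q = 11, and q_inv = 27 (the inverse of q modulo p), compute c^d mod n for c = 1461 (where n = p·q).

m₁ = c^(d_p) mod p: c ≡ 39 (mod 79), and 39^71 mod 79 = 30.
m₂ = c^(d_q) mod q: c ≡ 26 (mod 41), and 26^11 mod 41 = 12.
h = q_inv·(m₁ − m₂) mod p = 27·(30 − 12) mod 79 = 12.
m = m₂ + h·q = 12 + 12·41 = 504.

504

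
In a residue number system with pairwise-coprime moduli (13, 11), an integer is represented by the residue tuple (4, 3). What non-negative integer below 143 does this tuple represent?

69

From x ≡ 4 (mod 13) write x = 4 + 13t. Substituting into x ≡ 3 (mod 11) gives 13t ≡ 10 (mod 11), and since 2⁻¹ ≡ 6 (mod 11), t ≡ 5. Hence x ≡ 4 + 13·5 = 69 (mod 143).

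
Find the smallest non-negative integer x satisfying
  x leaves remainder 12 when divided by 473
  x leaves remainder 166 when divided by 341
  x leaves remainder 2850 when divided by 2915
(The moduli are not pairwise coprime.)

1757680

gcd(473, 341) = 11 and 11 | (166 − 12), so the pair is consistent; merging gives x ≡ 12783 (mod 14663), where 14663 = lcm(473, 341).
gcd(14663, 2915) = 11 and 11 | (2850 − 12783), so the pair is consistent; merging gives x ≡ 1757680 (mod 3885695), where 3885695 = lcm(14663, 2915).
The solution is unique modulo lcm(473, 341, 2915) = 3885695.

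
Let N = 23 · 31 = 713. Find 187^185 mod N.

Mod 23: 187 ≡ 3; by Fermat, exponent reduces to 185 mod 22 = 9; 3^9 ≡ 18 (mod 23).
Mod 31: 187 ≡ 1; by Fermat, exponent reduces to 185 mod 30 = 5; 1^5 ≡ 1 (mod 31).
Combine by CRT: x ≡ 18 (mod 23), x ≡ 1 (mod 31) ⇒ x ≡ 156 (mod 713).

156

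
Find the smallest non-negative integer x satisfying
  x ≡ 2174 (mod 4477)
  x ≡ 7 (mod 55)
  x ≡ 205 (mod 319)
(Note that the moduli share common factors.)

109622

gcd(4477, 55) = 11 and 11 | (7 − 2174), so the pair is consistent; merging gives x ≡ 20082 (mod 22385), where 22385 = lcm(4477, 55).
gcd(22385, 319) = 11 and 11 | (205 − 20082), so the pair is consistent; merging gives x ≡ 109622 (mod 649165), where 649165 = lcm(22385, 319).
The solution is unique modulo lcm(4477, 55, 319) = 649165.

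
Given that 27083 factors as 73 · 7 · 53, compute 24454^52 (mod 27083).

7739

Mod 73: 24454 ≡ 72; 72^52 ≡ 1 (mod 73).
Mod 7: 24454 ≡ 3; by Fermat, exponent reduces to 52 mod 6 = 4; 3^4 ≡ 4 (mod 7).
Mod 53: 24454 ≡ 21; since 52 | 52, by Fermat 21^52 ≡ 1 (mod 53).
Combine by CRT: x ≡ 1 (mod 73), x ≡ 4 (mod 7), x ≡ 1 (mod 53) ⇒ x ≡ 7739 (mod 27083).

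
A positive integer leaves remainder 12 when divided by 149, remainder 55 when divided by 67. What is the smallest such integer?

Combine the congruences pairwise.
From m ≡ 12 (mod 149) write m = 12 + 149t. Substituting into m ≡ 55 (mod 67) gives 149t ≡ 43 (mod 67), and since 15⁻¹ ≡ 9 (mod 67), t ≡ 52. Hence m ≡ 12 + 149·52 = 7760 (mod 9983).

7760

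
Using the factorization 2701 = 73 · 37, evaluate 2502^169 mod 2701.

1207

Mod 73: 2502 ≡ 20; by Fermat, exponent reduces to 169 mod 72 = 25; 20^25 ≡ 39 (mod 73).
Mod 37: 2502 ≡ 23; by Fermat, exponent reduces to 169 mod 36 = 25; 23^25 ≡ 23 (mod 37).
Combine by CRT: x ≡ 39 (mod 73), x ≡ 23 (mod 37) ⇒ x ≡ 1207 (mod 2701).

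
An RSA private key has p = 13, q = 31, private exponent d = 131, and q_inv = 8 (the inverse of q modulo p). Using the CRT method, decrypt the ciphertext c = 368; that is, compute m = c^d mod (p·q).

244

d_p = d mod (p−1) = 131 mod 12 = 11; d_q = d mod (q−1) = 11.
m₁ = c^(d_p) mod p: c ≡ 4 (mod 13), and 4^11 mod 13 = 10.
m₂ = c^(d_q) mod q: c ≡ 27 (mod 31), and 27^11 mod 31 = 27.
h = q_inv·(m₁ − m₂) mod p = 8·(10 − 27) mod 13 = 7.
m = m₂ + h·q = 27 + 7·31 = 244.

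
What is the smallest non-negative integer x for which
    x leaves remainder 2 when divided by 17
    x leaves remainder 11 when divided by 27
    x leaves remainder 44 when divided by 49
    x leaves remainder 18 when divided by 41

The moduli are pairwise coprime; N = 17·27·49·41 = 922131.
N/17 = 54243; 54243 ≡ 13 (mod 17); 13·4 ≡ 1, so inverse 4.
N/27 = 34153; 34153 ≡ 25 (mod 27); 25·13 ≡ 1, so inverse 13.
N/49 = 18819; 18819 ≡ 3 (mod 49); 3·33 ≡ 1, so inverse 33.
N/41 = 22491; 22491 ≡ 23 (mod 41); 23·25 ≡ 1, so inverse 25.
x ≡ 2·54243·4 + 11·34153·13 + 44·18819·33 + 18·22491·25 = 42763961.
42763961 mod 922131 = 345935.

345935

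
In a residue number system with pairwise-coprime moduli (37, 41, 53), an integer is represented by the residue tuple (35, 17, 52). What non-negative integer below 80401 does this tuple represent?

The moduli are pairwise coprime; N = 37·41·53 = 80401.
N/37 = 2173; 2173 ≡ 27 (mod 37); 27·11 ≡ 1, so inverse 11.
N/41 = 1961; 1961 ≡ 34 (mod 41); 34·35 ≡ 1, so inverse 35.
N/53 = 1517; 1517 ≡ 33 (mod 53); 33·45 ≡ 1, so inverse 45.
x ≡ 35·2173·11 + 17·1961·35 + 52·1517·45 = 5553180.
5553180 mod 80401 = 5511.

5511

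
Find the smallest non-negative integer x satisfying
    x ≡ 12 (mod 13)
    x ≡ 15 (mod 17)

Combine the congruences pairwise.
From x ≡ 12 (mod 13) write x = 12 + 13t. Substituting into x ≡ 15 (mod 17) gives 13t ≡ 3 (mod 17), and since 13⁻¹ ≡ 4 (mod 17), t ≡ 12. Hence x ≡ 12 + 13·12 = 168 (mod 221).

168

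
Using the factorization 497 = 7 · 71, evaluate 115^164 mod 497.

Mod 7: 115 ≡ 3; by Fermat, exponent reduces to 164 mod 6 = 2; 3^2 ≡ 2 (mod 7).
Mod 71: 115 ≡ 44; by Fermat, exponent reduces to 164 mod 70 = 24; 44^24 ≡ 9 (mod 71).
Combine by CRT: x ≡ 2 (mod 7), x ≡ 9 (mod 71) ⇒ x ≡ 9 (mod 497).

9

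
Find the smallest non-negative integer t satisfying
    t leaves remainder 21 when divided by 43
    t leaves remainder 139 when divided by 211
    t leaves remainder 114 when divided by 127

691375

From t ≡ 21 (mod 43) write t = 21 + 43s. Substituting into t ≡ 139 (mod 211) gives 43s ≡ 118 (mod 211), and since 43⁻¹ ≡ 54 (mod 211), s ≡ 42. Hence t ≡ 21 + 43·42 = 1827 (mod 9073).
From t ≡ 1827 (mod 9073) write t = 1827 + 9073s. Substituting into t ≡ 114 (mod 127) gives 9073s ≡ 65 (mod 127), and since 56⁻¹ ≡ 93 (mod 127), s ≡ 76. Hence t ≡ 1827 + 9073·76 = 691375 (mod 1152271).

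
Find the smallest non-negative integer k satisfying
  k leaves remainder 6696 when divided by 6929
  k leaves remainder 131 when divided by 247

gcd(6929, 247) = 13 and 13 | (131 − 6696), so the pair is consistent; merging gives k ≡ 62128 (mod 131651), where 131651 = lcm(6929, 247).
The solution is unique modulo lcm(6929, 247) = 131651.

62128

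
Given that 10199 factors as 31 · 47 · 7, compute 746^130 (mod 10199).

7193

Mod 31: 746 ≡ 2; by Fermat, exponent reduces to 130 mod 30 = 10; 2^10 ≡ 1 (mod 31).
Mod 47: 746 ≡ 41; by Fermat, exponent reduces to 130 mod 46 = 38; 41^38 ≡ 2 (mod 47).
Mod 7: 746 ≡ 4; by Fermat, exponent reduces to 130 mod 6 = 4; 4^4 ≡ 4 (mod 7).
Combine by CRT: x ≡ 1 (mod 31), x ≡ 2 (mod 47), x ≡ 4 (mod 7) ⇒ x ≡ 7193 (mod 10199).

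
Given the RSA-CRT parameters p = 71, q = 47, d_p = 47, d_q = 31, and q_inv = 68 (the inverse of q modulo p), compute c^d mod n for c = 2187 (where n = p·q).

1474

m₁ = c^(d_p) mod p: c ≡ 57 (mod 71), and 57^47 mod 71 = 54.
m₂ = c^(d_q) mod q: c ≡ 25 (mod 47), and 25^31 mod 47 = 17.
h = q_inv·(m₁ − m₂) mod p = 68·(54 − 17) mod 71 = 31.
m = m₂ + h·q = 17 + 31·47 = 1474.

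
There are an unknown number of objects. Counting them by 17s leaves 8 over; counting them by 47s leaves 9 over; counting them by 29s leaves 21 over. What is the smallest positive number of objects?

21394

The moduli are pairwise coprime; M = 17·47·29 = 23171.
M/17 = 1363; 1363 ≡ 3 (mod 17); 3·6 ≡ 1, so inverse 6.
M/47 = 493; 493 ≡ 23 (mod 47); 23·45 ≡ 1, so inverse 45.
M/29 = 799; 799 ≡ 16 (mod 29); 16·20 ≡ 1, so inverse 20.
N ≡ 8·1363·6 + 9·493·45 + 21·799·20 = 600669.
600669 mod 23171 = 21394.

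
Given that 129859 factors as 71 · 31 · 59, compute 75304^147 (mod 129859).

Mod 71: 75304 ≡ 44; by Fermat, exponent reduces to 147 mod 70 = 7; 44^7 ≡ 46 (mod 71).
Mod 31: 75304 ≡ 5; by Fermat, exponent reduces to 147 mod 30 = 27; 5^27 ≡ 1 (mod 31).
Mod 59: 75304 ≡ 20; by Fermat, exponent reduces to 147 mod 58 = 31; 20^31 ≡ 46 (mod 59).
Combine by CRT: x ≡ 46 (mod 71), x ≡ 1 (mod 31), x ≡ 46 (mod 59) ⇒ x ≡ 50314 (mod 129859).

50314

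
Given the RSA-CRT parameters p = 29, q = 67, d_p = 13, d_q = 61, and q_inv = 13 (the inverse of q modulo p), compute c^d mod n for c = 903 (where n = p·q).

950

m₁ = c^(d_p) mod p: c ≡ 4 (mod 29), and 4^13 mod 29 = 22.
m₂ = c^(d_q) mod q: c ≡ 32 (mod 67), and 32^61 mod 67 = 12.
h = q_inv·(m₁ − m₂) mod p = 13·(22 − 12) mod 29 = 14.
m = m₂ + h·q = 12 + 14·67 = 950.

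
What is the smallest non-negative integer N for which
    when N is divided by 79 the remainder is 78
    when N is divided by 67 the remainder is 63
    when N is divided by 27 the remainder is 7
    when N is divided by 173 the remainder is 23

6292033

The moduli are pairwise coprime; M = 79·67·27·173 = 24723603.
M/79 = 312957; 312957 ≡ 38 (mod 79); 38·52 ≡ 1, so inverse 52.
M/67 = 369009; 369009 ≡ 40 (mod 67); 40·62 ≡ 1, so inverse 62.
M/27 = 915689; 915689 ≡ 11 (mod 27); 11·5 ≡ 1, so inverse 5.
M/173 = 142911; 142911 ≡ 13 (mod 173); 13·40 ≡ 1, so inverse 40.
N ≡ 78·312957·52 + 63·369009·62 + 7·915689·5 + 23·142911·40 = 2874229981.
2874229981 mod 24723603 = 6292033.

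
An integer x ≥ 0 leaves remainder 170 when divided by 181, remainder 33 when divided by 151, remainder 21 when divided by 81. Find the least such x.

Combine the congruences pairwise.
From x ≡ 170 (mod 181) write x = 170 + 181t. Substituting into x ≡ 33 (mod 151) gives 181t ≡ 14 (mod 151), and since 30⁻¹ ≡ 146 (mod 151), t ≡ 81. Hence x ≡ 170 + 181·81 = 14831 (mod 27331).
From x ≡ 14831 (mod 27331) write x = 14831 + 27331t. Substituting into x ≡ 21 (mod 81) gives 27331t ≡ 13 (mod 81), and since 34⁻¹ ≡ 31 (mod 81), t ≡ 79. Hence x ≡ 14831 + 27331·79 = 2173980 (mod 2213811).

2173980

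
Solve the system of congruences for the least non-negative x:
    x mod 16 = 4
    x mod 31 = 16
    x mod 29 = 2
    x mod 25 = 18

27668

The moduli are pairwise coprime; N = 16·31·29·25 = 359600.
N/16 = 22475; 22475 ≡ 11 (mod 16); 11·3 ≡ 1, so inverse 3.
N/31 = 11600; 11600 ≡ 6 (mod 31); 6·26 ≡ 1, so inverse 26.
N/29 = 12400; 12400 ≡ 17 (mod 29); 17·12 ≡ 1, so inverse 12.
N/25 = 14384; 14384 ≡ 9 (mod 25); 9·14 ≡ 1, so inverse 14.
x ≡ 4·22475·3 + 16·11600·26 + 2·12400·12 + 18·14384·14 = 9017668.
9017668 mod 359600 = 27668.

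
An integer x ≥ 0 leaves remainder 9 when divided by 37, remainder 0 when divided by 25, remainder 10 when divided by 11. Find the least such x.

6225

Combine the congruences pairwise.
From x ≡ 9 (mod 37) write x = 9 + 37t. Substituting into x ≡ 0 (mod 25) gives 37t ≡ 16 (mod 25), and since 12⁻¹ ≡ 23 (mod 25), t ≡ 18. Hence x ≡ 9 + 37·18 = 675 (mod 925).
From x ≡ 675 (mod 925) write x = 675 + 925t. Substituting into x ≡ 10 (mod 11) gives 925t ≡ 6 (mod 11), and since 1⁻¹ ≡ 1 (mod 11), t ≡ 6. Hence x ≡ 675 + 925·6 = 6225 (mod 10175).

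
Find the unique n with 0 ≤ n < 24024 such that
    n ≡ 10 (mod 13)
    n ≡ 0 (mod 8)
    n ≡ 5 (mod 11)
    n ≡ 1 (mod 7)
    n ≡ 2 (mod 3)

The moduli are pairwise coprime; M = 13·8·11·7·3 = 24024.
M/13 = 1848; 1848 ≡ 2 (mod 13); 2·7 ≡ 1, so inverse 7.
M/8 = 3003; 3003 ≡ 3 (mod 8); 3·3 ≡ 1, so inverse 3.
M/11 = 2184; 2184 ≡ 6 (mod 11); 6·2 ≡ 1, so inverse 2.
M/7 = 3432; 3432 ≡ 2 (mod 7); 2·4 ≡ 1, so inverse 4.
M/3 = 8008; 8008 ≡ 1 (mod 3), inverse 1.
n ≡ 10·1848·7 + 0·3003·3 + 5·2184·2 + 1·3432·4 + 2·8008·1 = 180944.
180944 mod 24024 = 12776.

12776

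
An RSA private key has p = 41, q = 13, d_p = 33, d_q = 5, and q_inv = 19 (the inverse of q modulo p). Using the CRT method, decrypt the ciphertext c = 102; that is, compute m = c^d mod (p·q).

m₁ = c^(d_p) mod p: c ≡ 20 (mod 41), and 20^33 mod 41 = 36.
m₂ = c^(d_q) mod q: c ≡ 11 (mod 13), and 11^5 mod 13 = 7.
h = q_inv·(m₁ − m₂) mod p = 19·(36 − 7) mod 41 = 18.
m = m₂ + h·q = 7 + 18·13 = 241.

241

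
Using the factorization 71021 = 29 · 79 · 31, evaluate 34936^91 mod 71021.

25202

Mod 29: 34936 ≡ 20; by Fermat, exponent reduces to 91 mod 28 = 7; 20^7 ≡ 1 (mod 29).
Mod 79: 34936 ≡ 18; by Fermat, exponent reduces to 91 mod 78 = 13; 18^13 ≡ 1 (mod 79).
Mod 31: 34936 ≡ 30; by Fermat, exponent reduces to 91 mod 30 = 1; 30^1 ≡ 30 (mod 31).
Combine by CRT: x ≡ 1 (mod 29), x ≡ 1 (mod 79), x ≡ 30 (mod 31) ⇒ x ≡ 25202 (mod 71021).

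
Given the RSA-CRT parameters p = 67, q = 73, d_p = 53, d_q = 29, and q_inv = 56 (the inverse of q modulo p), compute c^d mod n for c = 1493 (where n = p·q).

m₁ = c^(d_p) mod p: c ≡ 19 (mod 67), and 19^53 mod 67 = 4.
m₂ = c^(d_q) mod q: c ≡ 33 (mod 73), and 33^29 mod 73 = 14.
h = q_inv·(m₁ − m₂) mod p = 56·(4 − 14) mod 67 = 43.
m = m₂ + h·q = 14 + 43·73 = 3153.

3153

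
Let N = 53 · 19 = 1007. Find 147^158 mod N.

674

Mod 53: 147 ≡ 41; by Fermat, exponent reduces to 158 mod 52 = 2; 41^2 ≡ 38 (mod 53).
Mod 19: 147 ≡ 14; by Fermat, exponent reduces to 158 mod 18 = 14; 14^14 ≡ 9 (mod 19).
Combine by CRT: x ≡ 38 (mod 53), x ≡ 9 (mod 19) ⇒ x ≡ 674 (mod 1007).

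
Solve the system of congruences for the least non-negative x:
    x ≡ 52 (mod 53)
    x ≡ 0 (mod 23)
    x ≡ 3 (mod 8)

7843

The moduli are pairwise coprime; N = 53·23·8 = 9752.
N/53 = 184; 184 ≡ 25 (mod 53); 25·17 ≡ 1, so inverse 17.
N/23 = 424; 424 ≡ 10 (mod 23); 10·7 ≡ 1, so inverse 7.
N/8 = 1219; 1219 ≡ 3 (mod 8); 3·3 ≡ 1, so inverse 3.
x ≡ 52·184·17 + 0·424·7 + 3·1219·3 = 173627.
173627 mod 9752 = 7843.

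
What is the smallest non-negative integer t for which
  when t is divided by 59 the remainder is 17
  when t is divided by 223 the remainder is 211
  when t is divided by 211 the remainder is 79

1597560

The moduli are pairwise coprime; N = 59·223·211 = 2776127.
N/59 = 47053; 47053 ≡ 30 (mod 59); 30·2 ≡ 1, so inverse 2.
N/223 = 12449; 12449 ≡ 184 (mod 223); 184·40 ≡ 1, so inverse 40.
N/211 = 13157; 13157 ≡ 75 (mod 211); 75·166 ≡ 1, so inverse 166.
t ≡ 17·47053·2 + 211·12449·40 + 79·13157·166 = 279210260.
279210260 mod 2776127 = 1597560.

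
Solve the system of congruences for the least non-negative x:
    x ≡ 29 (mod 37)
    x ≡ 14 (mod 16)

510

From x ≡ 29 (mod 37) write x = 29 + 37t. Substituting into x ≡ 14 (mod 16) gives 37t ≡ 1 (mod 16), and since 5⁻¹ ≡ 13 (mod 16), t ≡ 13. Hence x ≡ 29 + 37·13 = 510 (mod 592).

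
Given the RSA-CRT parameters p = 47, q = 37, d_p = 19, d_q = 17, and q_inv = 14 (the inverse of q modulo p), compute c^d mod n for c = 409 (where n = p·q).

m₁ = c^(d_p) mod p: c ≡ 33 (mod 47), and 33^19 mod 47 = 11.
m₂ = c^(d_q) mod q: c ≡ 2 (mod 37), and 2^17 mod 37 = 18.
h = q_inv·(m₁ − m₂) mod p = 14·(11 − 18) mod 47 = 43.
m = m₂ + h·q = 18 + 43·37 = 1609.

1609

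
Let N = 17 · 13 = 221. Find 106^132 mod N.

1

Mod 17: 106 ≡ 4; by Fermat, exponent reduces to 132 mod 16 = 4; 4^4 ≡ 1 (mod 17).
Mod 13: 106 ≡ 2; since 12 | 132, by Fermat 2^132 ≡ 1 (mod 13).
Combine by CRT: x ≡ 1 (mod 17), x ≡ 1 (mod 13) ⇒ x ≡ 1 (mod 221).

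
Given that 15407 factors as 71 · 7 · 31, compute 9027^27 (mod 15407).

8121

Mod 71: 9027 ≡ 10; 10^27 ≡ 27 (mod 71).
Mod 7: 9027 ≡ 4; by Fermat, exponent reduces to 27 mod 6 = 3; 4^3 ≡ 1 (mod 7).
Mod 31: 9027 ≡ 6; 6^27 ≡ 30 (mod 31).
Combine by CRT: x ≡ 27 (mod 71), x ≡ 1 (mod 7), x ≡ 30 (mod 31) ⇒ x ≡ 8121 (mod 15407).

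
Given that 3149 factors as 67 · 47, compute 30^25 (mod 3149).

Mod 67: 30 ≡ 30; 30^25 ≡ 30 (mod 67).
Mod 47: 30 ≡ 30; 30^25 ≡ 40 (mod 47).
Combine by CRT: x ≡ 30 (mod 67), x ≡ 40 (mod 47) ⇒ x ≡ 1638 (mod 3149).

1638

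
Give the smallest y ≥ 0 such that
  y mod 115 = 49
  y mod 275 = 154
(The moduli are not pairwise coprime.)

gcd(115, 275) = 5 and 5 | (154 − 49), so the pair is consistent; merging gives y ≡ 3729 (mod 6325), where 6325 = lcm(115, 275).
The solution is unique modulo lcm(115, 275) = 6325.

3729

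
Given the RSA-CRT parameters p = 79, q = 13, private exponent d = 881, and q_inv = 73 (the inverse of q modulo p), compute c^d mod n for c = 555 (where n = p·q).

d_p = d mod (p−1) = 881 mod 78 = 23; d_q = d mod (q−1) = 5.
m₁ = c^(d_p) mod p: c ≡ 2 (mod 79), and 2^23 mod 79 = 72.
m₂ = c^(d_q) mod q: c ≡ 9 (mod 13), and 9^5 mod 13 = 3.
h = q_inv·(m₁ − m₂) mod p = 73·(72 − 3) mod 79 = 60.
m = m₂ + h·q = 3 + 60·13 = 783.

783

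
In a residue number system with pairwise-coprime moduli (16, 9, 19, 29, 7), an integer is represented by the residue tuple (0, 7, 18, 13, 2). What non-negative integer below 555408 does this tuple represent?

The moduli are pairwise coprime; N = 16·9·19·29·7 = 555408.
N/16 = 34713; 34713 ≡ 9 (mod 16); 9·9 ≡ 1, so inverse 9.
N/9 = 61712; 61712 ≡ 8 (mod 9); 8·8 ≡ 1, so inverse 8.
N/19 = 29232; 29232 ≡ 10 (mod 19); 10·2 ≡ 1, so inverse 2.
N/29 = 19152; 19152 ≡ 12 (mod 29); 12·17 ≡ 1, so inverse 17.
N/7 = 79344; 79344 ≡ 6 (mod 7); 6·6 ≡ 1, so inverse 6.
x ≡ 0·34713·9 + 7·61712·8 + 18·29232·2 + 13·19152·17 + 2·79344·6 = 9692944.
9692944 mod 555408 = 251008.

251008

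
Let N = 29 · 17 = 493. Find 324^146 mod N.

Mod 29: 324 ≡ 5; by Fermat, exponent reduces to 146 mod 28 = 6; 5^6 ≡ 23 (mod 29).
Mod 17: 324 ≡ 1; by Fermat, exponent reduces to 146 mod 16 = 2; 1^2 ≡ 1 (mod 17).
Combine by CRT: x ≡ 23 (mod 29), x ≡ 1 (mod 17) ⇒ x ≡ 52 (mod 493).

52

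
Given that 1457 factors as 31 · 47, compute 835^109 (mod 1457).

Mod 31: 835 ≡ 29; by Fermat, exponent reduces to 109 mod 30 = 19; 29^19 ≡ 15 (mod 31).
Mod 47: 835 ≡ 36; by Fermat, exponent reduces to 109 mod 46 = 17; 36^17 ≡ 14 (mod 47).
Combine by CRT: x ≡ 15 (mod 31), x ≡ 14 (mod 47) ⇒ x ≡ 108 (mod 1457).

108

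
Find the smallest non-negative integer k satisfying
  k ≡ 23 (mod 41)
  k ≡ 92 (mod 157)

From k ≡ 23 (mod 41) write k = 23 + 41t. Substituting into k ≡ 92 (mod 157) gives 41t ≡ 69 (mod 157), and since 41⁻¹ ≡ 23 (mod 157), t ≡ 17. Hence k ≡ 23 + 41·17 = 720 (mod 6437).

720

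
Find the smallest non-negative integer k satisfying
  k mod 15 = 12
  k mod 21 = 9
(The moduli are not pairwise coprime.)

72

Combine the congruences pairwise.
gcd(15, 21) = 3 and 3 | (9 − 12), so the pair is consistent; merging gives k ≡ 72 (mod 105), where 105 = lcm(15, 21).
The solution is unique modulo lcm(15, 21) = 105.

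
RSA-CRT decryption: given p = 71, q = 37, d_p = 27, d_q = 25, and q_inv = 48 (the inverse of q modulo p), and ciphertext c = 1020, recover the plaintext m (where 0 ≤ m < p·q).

2171

m₁ = c^(d_p) mod p: c ≡ 26 (mod 71), and 26^27 mod 71 = 41.
m₂ = c^(d_q) mod q: c ≡ 21 (mod 37), and 21^25 mod 37 = 25.
h = q_inv·(m₁ − m₂) mod p = 48·(41 − 25) mod 71 = 58.
m = m₂ + h·q = 25 + 58·37 = 2171.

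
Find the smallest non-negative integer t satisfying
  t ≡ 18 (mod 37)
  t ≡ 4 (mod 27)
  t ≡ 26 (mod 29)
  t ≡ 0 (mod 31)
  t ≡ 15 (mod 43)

The moduli are pairwise coprime; N = 37·27·29·31·43 = 38618343.
N/37 = 1043739; 1043739 ≡ 6 (mod 37); 6·31 ≡ 1, so inverse 31.
N/27 = 1430309; 1430309 ≡ 11 (mod 27); 11·5 ≡ 1, so inverse 5.
N/29 = 1331667; 1331667 ≡ 16 (mod 29); 16·20 ≡ 1, so inverse 20.
N/31 = 1245753; 1245753 ≡ 18 (mod 31); 18·19 ≡ 1, so inverse 19.
N/43 = 898101; 898101 ≡ 3 (mod 43); 3·29 ≡ 1, so inverse 29.
t ≡ 18·1043739·31 + 4·1430309·5 + 26·1331667·20 + 0·1245753·19 + 15·898101·29 = 1694153317.
1694153317 mod 38618343 = 33564568.

33564568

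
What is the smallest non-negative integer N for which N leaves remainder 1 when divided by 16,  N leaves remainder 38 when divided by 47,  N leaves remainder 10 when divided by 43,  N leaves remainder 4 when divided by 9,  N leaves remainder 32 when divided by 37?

10031953

The moduli are pairwise coprime; M = 16·47·43·9·37 = 10767888.
M/16 = 672993; 672993 ≡ 1 (mod 16), inverse 1.
M/47 = 229104; 229104 ≡ 26 (mod 47); 26·38 ≡ 1, so inverse 38.
M/43 = 250416; 250416 ≡ 27 (mod 43); 27·8 ≡ 1, so inverse 8.
M/9 = 1196432; 1196432 ≡ 8 (mod 9); 8·8 ≡ 1, so inverse 8.
M/37 = 291024; 291024 ≡ 19 (mod 37); 19·2 ≡ 1, so inverse 2.
N ≡ 1·672993·1 + 38·229104·38 + 10·250416·8 + 4·1196432·8 + 32·291024·2 = 408443809.
408443809 mod 10767888 = 10031953.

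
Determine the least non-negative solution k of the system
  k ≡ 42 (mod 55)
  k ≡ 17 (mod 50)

gcd(55, 50) = 5 and 5 | (17 − 42), so the pair is consistent; merging gives k ≡ 317 (mod 550), where 550 = lcm(55, 50).
The solution is unique modulo lcm(55, 50) = 550.

317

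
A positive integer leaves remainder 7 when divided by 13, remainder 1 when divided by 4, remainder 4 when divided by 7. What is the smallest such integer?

137

The moduli are pairwise coprime; M = 13·4·7 = 364.
M/13 = 28; 28 ≡ 2 (mod 13); 2·7 ≡ 1, so inverse 7.
M/4 = 91; 91 ≡ 3 (mod 4); 3·3 ≡ 1, so inverse 3.
M/7 = 52; 52 ≡ 3 (mod 7); 3·5 ≡ 1, so inverse 5.
N ≡ 7·28·7 + 1·91·3 + 4·52·5 = 2685.
2685 mod 364 = 137.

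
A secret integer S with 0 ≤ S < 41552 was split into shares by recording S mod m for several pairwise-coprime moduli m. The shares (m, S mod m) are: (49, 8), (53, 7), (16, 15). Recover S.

The moduli are pairwise coprime; N = 49·53·16 = 41552.
N/49 = 848; 848 ≡ 15 (mod 49); 15·36 ≡ 1, so inverse 36.
N/53 = 784; 784 ≡ 42 (mod 53); 42·24 ≡ 1, so inverse 24.
N/16 = 2597; 2597 ≡ 5 (mod 16); 5·13 ≡ 1, so inverse 13.
S ≡ 8·848·36 + 7·784·24 + 15·2597·13 = 882351.
882351 mod 41552 = 9759.

9759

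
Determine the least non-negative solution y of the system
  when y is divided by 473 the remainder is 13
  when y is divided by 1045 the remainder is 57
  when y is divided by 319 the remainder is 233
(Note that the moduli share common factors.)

214282

gcd(473, 1045) = 11 and 11 | (57 − 13), so the pair is consistent; merging gives y ≡ 34542 (mod 44935), where 44935 = lcm(473, 1045).
gcd(44935, 319) = 11 and 11 | (233 − 34542), so the pair is consistent; merging gives y ≡ 214282 (mod 1303115), where 1303115 = lcm(44935, 319).
The solution is unique modulo lcm(473, 1045, 319) = 1303115.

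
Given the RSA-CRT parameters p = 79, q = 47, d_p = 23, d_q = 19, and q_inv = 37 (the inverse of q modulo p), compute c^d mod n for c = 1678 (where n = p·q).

3489

m₁ = c^(d_p) mod p: c ≡ 19 (mod 79), and 19^23 mod 79 = 13.
m₂ = c^(d_q) mod q: c ≡ 33 (mod 47), and 33^19 mod 47 = 11.
h = q_inv·(m₁ − m₂) mod p = 37·(13 − 11) mod 79 = 74.
m = m₂ + h·q = 11 + 74·47 = 3489.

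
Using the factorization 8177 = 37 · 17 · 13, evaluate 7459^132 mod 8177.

6189

Mod 37: 7459 ≡ 22; by Fermat, exponent reduces to 132 mod 36 = 24; 22^24 ≡ 10 (mod 37).
Mod 17: 7459 ≡ 13; by Fermat, exponent reduces to 132 mod 16 = 4; 13^4 ≡ 1 (mod 17).
Mod 13: 7459 ≡ 10; since 12 | 132, by Fermat 10^132 ≡ 1 (mod 13).
Combine by CRT: x ≡ 10 (mod 37), x ≡ 1 (mod 17), x ≡ 1 (mod 13) ⇒ x ≡ 6189 (mod 8177).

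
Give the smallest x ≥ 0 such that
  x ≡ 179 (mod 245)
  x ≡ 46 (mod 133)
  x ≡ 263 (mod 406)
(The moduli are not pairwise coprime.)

242239

Combine the congruences pairwise.
gcd(245, 133) = 7 and 7 | (46 − 179), so the pair is consistent; merging gives x ≡ 179 (mod 4655), where 4655 = lcm(245, 133).
gcd(4655, 406) = 7 and 7 | (263 − 179), so the pair is consistent; merging gives x ≡ 242239 (mod 269990), where 269990 = lcm(4655, 406).
The solution is unique modulo lcm(245, 133, 406) = 269990.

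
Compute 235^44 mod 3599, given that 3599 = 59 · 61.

Mod 59: 235 ≡ 58; 58^44 ≡ 1 (mod 59).
Mod 61: 235 ≡ 52; 52^44 ≡ 34 (mod 61).
Combine by CRT: x ≡ 1 (mod 59), x ≡ 34 (mod 61) ⇒ x ≡ 827 (mod 3599).

827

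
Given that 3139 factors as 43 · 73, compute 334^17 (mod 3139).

Mod 43: 334 ≡ 33; 33^17 ≡ 34 (mod 43).
Mod 73: 334 ≡ 42; 42^17 ≡ 15 (mod 73).
Combine by CRT: x ≡ 34 (mod 43), x ≡ 15 (mod 73) ⇒ x ≡ 1840 (mod 3139).

1840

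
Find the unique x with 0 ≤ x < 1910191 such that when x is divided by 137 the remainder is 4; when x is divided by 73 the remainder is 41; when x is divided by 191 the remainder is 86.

320584

From x ≡ 4 (mod 137) write x = 4 + 137t. Substituting into x ≡ 41 (mod 73) gives 137t ≡ 37 (mod 73), and since 64⁻¹ ≡ 8 (mod 73), t ≡ 4. Hence x ≡ 4 + 137·4 = 552 (mod 10001).
From x ≡ 552 (mod 10001) write x = 552 + 10001t. Substituting into x ≡ 86 (mod 191) gives 10001t ≡ 107 (mod 191), and since 69⁻¹ ≡ 36 (mod 191), t ≡ 32. Hence x ≡ 552 + 10001·32 = 320584 (mod 1910191).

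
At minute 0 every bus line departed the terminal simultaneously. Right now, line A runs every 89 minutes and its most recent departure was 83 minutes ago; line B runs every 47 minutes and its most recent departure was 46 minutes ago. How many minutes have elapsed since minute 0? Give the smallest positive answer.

4088

From t ≡ 83 (mod 89) write t = 83 + 89s. Substituting into t ≡ 46 (mod 47) gives 89s ≡ 10 (mod 47), and since 42⁻¹ ≡ 28 (mod 47), s ≡ 45. Hence t ≡ 83 + 89·45 = 4088 (mod 4183).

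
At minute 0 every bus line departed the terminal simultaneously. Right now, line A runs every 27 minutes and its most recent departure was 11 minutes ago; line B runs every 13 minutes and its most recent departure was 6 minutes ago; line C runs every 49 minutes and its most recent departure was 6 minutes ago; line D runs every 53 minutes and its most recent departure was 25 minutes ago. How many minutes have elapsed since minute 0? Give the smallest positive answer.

586046

The moduli are pairwise coprime; N = 27·13·49·53 = 911547.
N/27 = 33761; 33761 ≡ 11 (mod 27); 11·5 ≡ 1, so inverse 5.
N/13 = 70119; 70119 ≡ 10 (mod 13); 10·4 ≡ 1, so inverse 4.
N/49 = 18603; 18603 ≡ 32 (mod 49); 32·23 ≡ 1, so inverse 23.
N/53 = 17199; 17199 ≡ 27 (mod 53); 27·2 ≡ 1, so inverse 2.
t ≡ 11·33761·5 + 6·70119·4 + 6·18603·23 + 25·17199·2 = 6966875.
6966875 mod 911547 = 586046.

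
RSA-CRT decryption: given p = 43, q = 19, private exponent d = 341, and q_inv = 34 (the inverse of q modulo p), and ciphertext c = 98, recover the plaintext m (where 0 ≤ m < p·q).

d_p = d mod (p−1) = 341 mod 42 = 5; d_q = d mod (q−1) = 17.
m₁ = c^(d_p) mod p: c ≡ 12 (mod 43), and 12^5 mod 43 = 34.
m₂ = c^(d_q) mod q: c ≡ 3 (mod 19), and 3^17 mod 19 = 13.
h = q_inv·(m₁ − m₂) mod p = 34·(34 − 13) mod 43 = 26.
m = m₂ + h·q = 13 + 26·19 = 507.

507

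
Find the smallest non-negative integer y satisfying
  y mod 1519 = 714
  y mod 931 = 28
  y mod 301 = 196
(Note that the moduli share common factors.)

205779

gcd(1519, 931) = 49 and 49 | (28 − 714), so the pair is consistent; merging gives y ≡ 3752 (mod 28861), where 28861 = lcm(1519, 931).
gcd(28861, 301) = 7 and 7 | (196 − 3752), so the pair is consistent; merging gives y ≡ 205779 (mod 1241023), where 1241023 = lcm(28861, 301).
The solution is unique modulo lcm(1519, 931, 301) = 1241023.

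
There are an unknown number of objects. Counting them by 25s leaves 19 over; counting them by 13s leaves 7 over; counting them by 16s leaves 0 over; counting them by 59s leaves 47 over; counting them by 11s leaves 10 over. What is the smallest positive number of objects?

2105344

The moduli are pairwise coprime; M = 25·13·16·59·11 = 3374800.
M/25 = 134992; 134992 ≡ 17 (mod 25); 17·3 ≡ 1, so inverse 3.
M/13 = 259600; 259600 ≡ 3 (mod 13); 3·9 ≡ 1, so inverse 9.
M/16 = 210925; 210925 ≡ 13 (mod 16); 13·5 ≡ 1, so inverse 5.
M/59 = 57200; 57200 ≡ 29 (mod 59); 29·57 ≡ 1, so inverse 57.
M/11 = 306800; 306800 ≡ 10 (mod 11); 10·10 ≡ 1, so inverse 10.
N ≡ 19·134992·3 + 7·259600·9 + 0·210925·5 + 47·57200·57 + 10·306800·10 = 207968144.
207968144 mod 3374800 = 2105344.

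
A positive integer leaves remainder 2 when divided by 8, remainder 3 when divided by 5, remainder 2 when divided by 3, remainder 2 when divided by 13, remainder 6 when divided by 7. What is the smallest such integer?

Combine the congruences pairwise.
From n ≡ 2 (mod 8) write n = 2 + 8t. Substituting into n ≡ 3 (mod 5) gives 8t ≡ 1 (mod 5), and since 3⁻¹ ≡ 2 (mod 5), t ≡ 2. Hence n ≡ 2 + 8·2 = 18 (mod 40).
From n ≡ 18 (mod 40) write n = 18 + 40t. Substituting into n ≡ 2 (mod 3) gives 40t ≡ 2 (mod 3), and since 1⁻¹ ≡ 1 (mod 3), t ≡ 2. Hence n ≡ 18 + 40·2 = 98 (mod 120).
From n ≡ 98 (mod 120) write n = 98 + 120t. Substituting into n ≡ 2 (mod 13) gives 120t ≡ 8 (mod 13), and since 3⁻¹ ≡ 9 (mod 13), t ≡ 7. Hence n ≡ 98 + 120·7 = 938 (mod 1560).
From n ≡ 938 (mod 1560) write n = 938 + 1560t. Substituting into n ≡ 6 (mod 7) gives 1560t ≡ 6 (mod 7), and since 6⁻¹ ≡ 6 (mod 7), t ≡ 1. Hence n ≡ 938 + 1560·1 = 2498 (mod 10920).

2498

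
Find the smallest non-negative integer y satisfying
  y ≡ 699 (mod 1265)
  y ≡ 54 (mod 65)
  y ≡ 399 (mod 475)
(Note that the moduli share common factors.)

gcd(1265, 65) = 5 and 5 | (54 − 699), so the pair is consistent; merging gives y ≡ 14614 (mod 16445), where 16445 = lcm(1265, 65).
gcd(16445, 475) = 5 and 5 | (399 − 14614), so the pair is consistent; merging gives y ≡ 228399 (mod 1562275), where 1562275 = lcm(16445, 475).
The solution is unique modulo lcm(1265, 65, 475) = 1562275.

228399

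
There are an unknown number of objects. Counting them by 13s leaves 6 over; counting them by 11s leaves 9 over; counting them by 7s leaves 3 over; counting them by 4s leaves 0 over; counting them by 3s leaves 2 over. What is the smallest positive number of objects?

The moduli are pairwise coprime; M = 13·11·7·4·3 = 12012.
M/13 = 924; 924 ≡ 1 (mod 13), inverse 1.
M/11 = 1092; 1092 ≡ 3 (mod 11); 3·4 ≡ 1, so inverse 4.
M/7 = 1716; 1716 ≡ 1 (mod 7), inverse 1.
M/4 = 3003; 3003 ≡ 3 (mod 4); 3·3 ≡ 1, so inverse 3.
M/3 = 4004; 4004 ≡ 2 (mod 3); 2·2 ≡ 1, so inverse 2.
N ≡ 6·924·1 + 9·1092·4 + 3·1716·1 + 0·3003·3 + 2·4004·2 = 66020.
66020 mod 12012 = 5960.

5960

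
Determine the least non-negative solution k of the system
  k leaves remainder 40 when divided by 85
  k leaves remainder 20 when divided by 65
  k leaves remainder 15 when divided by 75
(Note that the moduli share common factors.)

gcd(85, 65) = 5 and 5 | (20 − 40), so the pair is consistent; merging gives k ≡ 1060 (mod 1105), where 1105 = lcm(85, 65).
gcd(1105, 75) = 5 and 5 | (15 − 1060), so the pair is consistent; merging gives k ≡ 13215 (mod 16575), where 16575 = lcm(1105, 75).
The solution is unique modulo lcm(85, 65, 75) = 16575.

13215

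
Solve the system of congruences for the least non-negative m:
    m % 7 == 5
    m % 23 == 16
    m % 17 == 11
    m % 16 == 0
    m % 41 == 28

From m ≡ 5 (mod 7) write m = 5 + 7t. Substituting into m ≡ 16 (mod 23) gives 7t ≡ 11 (mod 23), and since 7⁻¹ ≡ 10 (mod 23), t ≡ 18. Hence m ≡ 5 + 7·18 = 131 (mod 161).
From m ≡ 131 (mod 161) write m = 131 + 161t. Substituting into m ≡ 11 (mod 17) gives 161t ≡ 16 (mod 17), and since 8⁻¹ ≡ 15 (mod 17), t ≡ 2. Hence m ≡ 131 + 161·2 = 453 (mod 2737).
From m ≡ 453 (mod 2737) write m = 453 + 2737t. Substituting into m ≡ 0 (mod 16) gives 2737t ≡ 11 (mod 16), and since 1⁻¹ ≡ 1 (mod 16), t ≡ 11. Hence m ≡ 453 + 2737·11 = 30560 (mod 43792).
From m ≡ 30560 (mod 43792) write m = 30560 + 43792t. Substituting into m ≡ 28 (mod 41) gives 43792t ≡ 13 (mod 41), and since 4⁻¹ ≡ 31 (mod 41), t ≡ 34. Hence m ≡ 30560 + 43792·34 = 1519488 (mod 1795472).

1519488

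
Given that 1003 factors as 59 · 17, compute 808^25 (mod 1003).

Mod 59: 808 ≡ 41; 41^25 ≡ 4 (mod 59).
Mod 17: 808 ≡ 9; by Fermat, exponent reduces to 25 mod 16 = 9; 9^9 ≡ 9 (mod 17).
Combine by CRT: x ≡ 4 (mod 59), x ≡ 9 (mod 17) ⇒ x ≡ 417 (mod 1003).

417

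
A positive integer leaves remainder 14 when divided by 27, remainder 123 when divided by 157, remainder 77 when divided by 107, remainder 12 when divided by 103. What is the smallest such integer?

From x ≡ 14 (mod 27) write x = 14 + 27t. Substituting into x ≡ 123 (mod 157) gives 27t ≡ 109 (mod 157), and since 27⁻¹ ≡ 64 (mod 157), t ≡ 68. Hence x ≡ 14 + 27·68 = 1850 (mod 4239).
From x ≡ 1850 (mod 4239) write x = 1850 + 4239t. Substituting into x ≡ 77 (mod 107) gives 4239t ≡ 46 (mod 107), and since 66⁻¹ ≡ 60 (mod 107), t ≡ 85. Hence x ≡ 1850 + 4239·85 = 362165 (mod 453573).
From x ≡ 362165 (mod 453573) write x = 362165 + 453573t. Substituting into x ≡ 12 (mod 103) gives 453573t ≡ 98 (mod 103), and since 64⁻¹ ≡ 66 (mod 103), t ≡ 82. Hence x ≡ 362165 + 453573·82 = 37555151 (mod 46718019).

37555151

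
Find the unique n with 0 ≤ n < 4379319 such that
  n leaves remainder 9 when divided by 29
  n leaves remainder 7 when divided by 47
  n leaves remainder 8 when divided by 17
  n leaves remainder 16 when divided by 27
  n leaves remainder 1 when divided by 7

The moduli are pairwise coprime; M = 29·47·17·27·7 = 4379319.
M/29 = 151011; 151011 ≡ 8 (mod 29); 8·11 ≡ 1, so inverse 11.
M/47 = 93177; 93177 ≡ 23 (mod 47); 23·45 ≡ 1, so inverse 45.
M/17 = 257607; 257607 ≡ 6 (mod 17); 6·3 ≡ 1, so inverse 3.
M/27 = 162197; 162197 ≡ 8 (mod 27); 8·17 ≡ 1, so inverse 17.
M/7 = 625617; 625617 ≡ 6 (mod 7); 6·6 ≡ 1, so inverse 6.
n ≡ 9·151011·11 + 7·93177·45 + 8·257607·3 + 16·162197·17 + 1·625617·6 = 98354698.
98354698 mod 4379319 = 2009680.

2009680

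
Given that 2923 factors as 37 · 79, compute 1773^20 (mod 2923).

Mod 37: 1773 ≡ 34; 34^20 ≡ 9 (mod 37).
Mod 79: 1773 ≡ 35; 35^20 ≡ 26 (mod 79).
Combine by CRT: x ≡ 9 (mod 37), x ≡ 26 (mod 79) ⇒ x ≡ 342 (mod 2923).

342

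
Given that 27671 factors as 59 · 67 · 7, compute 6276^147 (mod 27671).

14113

Mod 59: 6276 ≡ 22; by Fermat, exponent reduces to 147 mod 58 = 31; 22^31 ≡ 12 (mod 59).
Mod 67: 6276 ≡ 45; by Fermat, exponent reduces to 147 mod 66 = 15; 45^15 ≡ 43 (mod 67).
Mod 7: 6276 ≡ 4; by Fermat, exponent reduces to 147 mod 6 = 3; 4^3 ≡ 1 (mod 7).
Combine by CRT: x ≡ 12 (mod 59), x ≡ 43 (mod 67), x ≡ 1 (mod 7) ⇒ x ≡ 14113 (mod 27671).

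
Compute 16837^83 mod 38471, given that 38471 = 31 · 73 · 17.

34071

Mod 31: 16837 ≡ 4; by Fermat, exponent reduces to 83 mod 30 = 23; 4^23 ≡ 2 (mod 31).
Mod 73: 16837 ≡ 47; by Fermat, exponent reduces to 83 mod 72 = 11; 47^11 ≡ 53 (mod 73).
Mod 17: 16837 ≡ 7; by Fermat, exponent reduces to 83 mod 16 = 3; 7^3 ≡ 3 (mod 17).
Combine by CRT: x ≡ 2 (mod 31), x ≡ 53 (mod 73), x ≡ 3 (mod 17) ⇒ x ≡ 34071 (mod 38471).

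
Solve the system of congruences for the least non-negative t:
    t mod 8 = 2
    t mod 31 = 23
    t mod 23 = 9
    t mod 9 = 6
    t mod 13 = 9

The moduli are pairwise coprime; N = 8·31·23·9·13 = 667368.
N/8 = 83421; 83421 ≡ 5 (mod 8); 5·5 ≡ 1, so inverse 5.
N/31 = 21528; 21528 ≡ 14 (mod 31); 14·20 ≡ 1, so inverse 20.
N/23 = 29016; 29016 ≡ 13 (mod 23); 13·16 ≡ 1, so inverse 16.
N/9 = 74152; 74152 ≡ 1 (mod 9), inverse 1.
N/13 = 51336; 51336 ≡ 12 (mod 13); 12·12 ≡ 1, so inverse 12.
t ≡ 2·83421·5 + 23·21528·20 + 9·29016·16 + 6·74152·1 + 9·51336·12 = 20904594.
20904594 mod 667368 = 216186.

216186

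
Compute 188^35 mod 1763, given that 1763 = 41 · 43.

44

Mod 41: 188 ≡ 24; 24^35 ≡ 3 (mod 41).
Mod 43: 188 ≡ 16; 16^35 ≡ 1 (mod 43).
Combine by CRT: x ≡ 3 (mod 41), x ≡ 1 (mod 43) ⇒ x ≡ 44 (mod 1763).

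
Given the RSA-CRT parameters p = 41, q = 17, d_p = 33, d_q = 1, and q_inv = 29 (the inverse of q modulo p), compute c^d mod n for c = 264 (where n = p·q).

m₁ = c^(d_p) mod p: c ≡ 18 (mod 41), and 18^33 mod 41 = 10.
m₂ = c^(d_q) mod q: c ≡ 9 (mod 17), and 9^1 mod 17 = 9.
h = q_inv·(m₁ − m₂) mod p = 29·(10 − 9) mod 41 = 29.
m = m₂ + h·q = 9 + 29·17 = 502.

502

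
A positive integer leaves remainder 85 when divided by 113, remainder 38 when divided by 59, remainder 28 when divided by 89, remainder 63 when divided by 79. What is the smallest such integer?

Combine the congruences pairwise.
From x ≡ 85 (mod 113) write x = 85 + 113t. Substituting into x ≡ 38 (mod 59) gives 113t ≡ 12 (mod 59), and since 54⁻¹ ≡ 47 (mod 59), t ≡ 33. Hence x ≡ 85 + 113·33 = 3814 (mod 6667).
From x ≡ 3814 (mod 6667) write x = 3814 + 6667t. Substituting into x ≡ 28 (mod 89) gives 6667t ≡ 41 (mod 89), and since 81⁻¹ ≡ 11 (mod 89), t ≡ 6. Hence x ≡ 3814 + 6667·6 = 43816 (mod 593363).
From x ≡ 43816 (mod 593363) write x = 43816 + 593363t. Substituting into x ≡ 63 (mod 79) gives 593363t ≡ 13 (mod 79), and since 73⁻¹ ≡ 13 (mod 79), t ≡ 11. Hence x ≡ 43816 + 593363·11 = 6570809 (mod 46875677).

6570809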